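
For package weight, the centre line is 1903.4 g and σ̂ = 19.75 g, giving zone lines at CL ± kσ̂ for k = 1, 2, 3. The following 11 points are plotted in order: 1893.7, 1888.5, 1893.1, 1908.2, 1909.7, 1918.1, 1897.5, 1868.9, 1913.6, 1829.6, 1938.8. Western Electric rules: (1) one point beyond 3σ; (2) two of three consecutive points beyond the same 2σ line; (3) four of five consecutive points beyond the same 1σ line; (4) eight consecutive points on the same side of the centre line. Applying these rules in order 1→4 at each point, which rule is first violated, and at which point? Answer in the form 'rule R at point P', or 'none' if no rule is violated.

rule 1 at point 10

Zone of each point (C = within 1σ̂, B = 1σ̂–2σ̂, A = 2σ̂–3σ̂, * = beyond 3σ̂; sign = side of CL): 1:-C, 2:-C, 3:-C, 4:+C, 5:+C, 6:+C, 7:-C, 8:-B, 9:+C, 10:-*, 11:+B
Rule 1 (one point beyond the 3σ limits) is satisfied at point 10.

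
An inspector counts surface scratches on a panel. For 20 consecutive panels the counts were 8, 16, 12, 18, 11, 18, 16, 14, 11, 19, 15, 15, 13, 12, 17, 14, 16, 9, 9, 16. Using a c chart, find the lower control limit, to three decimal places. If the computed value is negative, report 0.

2.745

c̄ = (8 + 16 + 12 + 18 + 11 + 18 + 16 + 14 + 11 + 19 + 15 + 15 + 13 + 12 + 17 + 14 + 16 + 9 + 9 + 16) / 20 = 279 / 20 = 13.9500
LCL = c̄ − 3√c̄ = 13.9500 − 3 × 3.7350 = 2.7451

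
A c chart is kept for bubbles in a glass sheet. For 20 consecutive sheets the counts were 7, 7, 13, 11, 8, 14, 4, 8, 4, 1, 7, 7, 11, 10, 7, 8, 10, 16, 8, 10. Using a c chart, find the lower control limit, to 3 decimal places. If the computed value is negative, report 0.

c̄ = (7 + 7 + 13 + 11 + 8 + 14 + 4 + 8 + 4 + 1 + 7 + 7 + 11 + 10 + 7 + 8 + 10 + 16 + 8 + 10) / 20 = 171 / 20 = 8.5500
LCL = c̄ − 3√c̄ = 8.5500 − 3 × 2.9240 = -0.2221 → 0 (cannot be negative)

0.000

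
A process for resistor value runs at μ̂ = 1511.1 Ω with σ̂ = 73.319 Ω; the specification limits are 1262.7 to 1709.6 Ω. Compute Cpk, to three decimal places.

0.902

Cpu = (USL − μ̂) / (3σ̂) = (1709.6 − 1511.1) / (3 × 73.319) = 0.9024; Cpl = (μ̂ − LSL) / (3σ̂) = (1511.1 − 1262.7) / (3 × 73.319) = 1.1293; Cpk = min(Cpu, Cpl) = 0.9024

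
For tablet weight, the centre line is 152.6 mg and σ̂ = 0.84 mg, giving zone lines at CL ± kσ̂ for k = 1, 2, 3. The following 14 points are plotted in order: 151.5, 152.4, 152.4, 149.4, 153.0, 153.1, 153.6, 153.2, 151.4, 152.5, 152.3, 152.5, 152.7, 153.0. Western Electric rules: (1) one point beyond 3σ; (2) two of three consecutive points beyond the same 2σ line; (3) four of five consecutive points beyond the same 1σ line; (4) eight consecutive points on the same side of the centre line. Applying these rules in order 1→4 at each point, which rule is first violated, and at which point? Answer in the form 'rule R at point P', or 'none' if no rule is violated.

Zone of each point (C = within 1σ̂, B = 1σ̂–2σ̂, A = 2σ̂–3σ̂, * = beyond 3σ̂; sign = side of CL): 1:-B, 2:-C, 3:-C, 4:-*, 5:+C, 6:+C, 7:+B, 8:+C, 9:-B, 10:-C, 11:-C, 12:-C, 13:+C, 14:+C
Rule 1 (one point beyond the 3σ limits) is satisfied at point 4.

rule 1 at point 4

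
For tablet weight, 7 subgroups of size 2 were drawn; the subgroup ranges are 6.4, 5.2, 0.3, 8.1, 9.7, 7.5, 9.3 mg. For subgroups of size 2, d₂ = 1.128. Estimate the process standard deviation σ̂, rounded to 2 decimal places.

R̄ = (6.4 + 5.2 + 0.3 + 8.1 + 9.7 + 7.5 + 9.3) / 7 = 6.6429
σ̂ = R̄ / d₂ = 6.6429 / 1.128 = 5.8891

5.89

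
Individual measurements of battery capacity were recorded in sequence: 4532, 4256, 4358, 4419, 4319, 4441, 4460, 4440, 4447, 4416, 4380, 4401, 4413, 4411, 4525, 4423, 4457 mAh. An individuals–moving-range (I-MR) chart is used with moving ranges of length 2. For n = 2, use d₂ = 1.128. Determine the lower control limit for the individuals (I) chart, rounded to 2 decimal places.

4241.50

X̄ = (4532 + 4256 + 4358 + 4419 + 4319 + 4441 + 4460 + 4440 + 4447 + 4416 + 4380 + 4401 + 4413 + 4411 + 4525 + 4423 + 4457) / 17 = 4417.5294
Moving ranges: 276, 102, 61, 100, 122, 19, 20, 7, 31, 36, 21, 12, 2, 114, 102, 34; M̄R̄ = 1059.0000 / 16 = 66.1875
LCL = X̄ − 3·M̄R̄/d₂ = 4417.5294 − 3 × 66.1875 / 1.128 = 4241.4988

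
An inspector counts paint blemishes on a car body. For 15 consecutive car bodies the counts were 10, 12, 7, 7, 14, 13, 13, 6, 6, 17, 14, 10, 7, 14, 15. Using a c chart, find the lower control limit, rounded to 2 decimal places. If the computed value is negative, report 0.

c̄ = (10 + 12 + 7 + 7 + 14 + 13 + 13 + 6 + 6 + 17 + 14 + 10 + 7 + 14 + 15) / 15 = 165 / 15 = 11.0000
LCL = c̄ − 3√c̄ = 11.0000 − 3 × 3.3166 = 1.0501

1.05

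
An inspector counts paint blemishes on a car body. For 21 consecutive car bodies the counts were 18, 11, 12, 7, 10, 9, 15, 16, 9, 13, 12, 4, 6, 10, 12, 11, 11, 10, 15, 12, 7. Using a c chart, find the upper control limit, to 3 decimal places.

c̄ = (18 + 11 + 12 + 7 + 10 + 9 + 15 + 16 + 9 + 13 + 12 + 4 + 6 + 10 + 12 + 11 + 11 + 10 + 15 + 12 + 7) / 21 = 230 / 21 = 10.9524
UCL = c̄ + 3√c̄ = 10.9524 + 3 × √10.9524 = 10.9524 + 3 × 3.3094 = 20.8807

20.881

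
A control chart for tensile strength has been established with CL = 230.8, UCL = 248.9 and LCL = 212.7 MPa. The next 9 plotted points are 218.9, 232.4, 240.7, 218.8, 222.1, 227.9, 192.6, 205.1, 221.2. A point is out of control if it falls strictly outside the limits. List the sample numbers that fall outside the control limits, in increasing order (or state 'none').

Compare each point to [212.7, 248.9]: sample 7 = 192.6 < LCL; sample 8 = 205.1 < LCL.

7, 8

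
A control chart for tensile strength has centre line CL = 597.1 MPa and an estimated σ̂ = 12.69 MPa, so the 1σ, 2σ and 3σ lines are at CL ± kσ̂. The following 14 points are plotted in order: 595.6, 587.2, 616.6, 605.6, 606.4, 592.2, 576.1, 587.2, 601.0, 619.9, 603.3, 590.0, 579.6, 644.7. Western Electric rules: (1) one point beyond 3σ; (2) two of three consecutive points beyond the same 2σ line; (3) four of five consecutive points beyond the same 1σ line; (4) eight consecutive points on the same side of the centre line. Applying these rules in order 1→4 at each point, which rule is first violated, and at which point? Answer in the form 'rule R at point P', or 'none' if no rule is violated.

rule 1 at point 14

Zone of each point (C = within 1σ̂, B = 1σ̂–2σ̂, A = 2σ̂–3σ̂, * = beyond 3σ̂; sign = side of CL): 1:-C, 2:-C, 3:+B, 4:+C, 5:+C, 6:-C, 7:-B, 8:-C, 9:+C, 10:+B, 11:+C, 12:-C, 13:-B, 14:+*
Rule 1 (one point beyond the 3σ limits) is satisfied at point 14.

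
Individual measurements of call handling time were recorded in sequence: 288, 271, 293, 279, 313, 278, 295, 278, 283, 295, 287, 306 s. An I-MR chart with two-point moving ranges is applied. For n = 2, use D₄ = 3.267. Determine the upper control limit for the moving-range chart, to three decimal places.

59.400

Moving ranges: 17, 22, 14, 34, 35, 17, 17, 5, 12, 8, 19; M̄R̄ = 200.0000 / 11 = 18.1818
UCL_MR = D₄·M̄R̄ = 3.267 × 18.1818 = 59.4000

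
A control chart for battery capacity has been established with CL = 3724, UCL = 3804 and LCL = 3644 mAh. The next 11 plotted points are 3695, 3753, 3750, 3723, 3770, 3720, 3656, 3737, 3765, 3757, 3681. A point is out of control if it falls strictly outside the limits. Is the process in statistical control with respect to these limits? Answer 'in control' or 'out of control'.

All 11 points lie within [3644, 3804].

in control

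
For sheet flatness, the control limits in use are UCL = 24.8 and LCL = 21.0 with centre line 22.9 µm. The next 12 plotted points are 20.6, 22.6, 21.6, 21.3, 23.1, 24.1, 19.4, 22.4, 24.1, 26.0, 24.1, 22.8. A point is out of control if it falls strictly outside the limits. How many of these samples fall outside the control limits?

Compare each point to [21.0, 24.8]: sample 1 = 20.6 < LCL; sample 7 = 19.4 < LCL; sample 10 = 26.0 > UCL.

3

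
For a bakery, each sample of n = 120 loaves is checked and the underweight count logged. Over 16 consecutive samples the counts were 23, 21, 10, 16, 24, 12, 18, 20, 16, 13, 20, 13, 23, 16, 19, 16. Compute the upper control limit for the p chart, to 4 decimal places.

0.2425

p̄ = Σdᵢ / (k·n) = 280 / (16 × 120) = 0.14583
UCL = p̄ + 3·√(p̄(1−p̄)/n) = 0.14583 + 3 × √(0.14583×0.85417/120) = 0.14583 + 3 × 0.03222 = 0.24249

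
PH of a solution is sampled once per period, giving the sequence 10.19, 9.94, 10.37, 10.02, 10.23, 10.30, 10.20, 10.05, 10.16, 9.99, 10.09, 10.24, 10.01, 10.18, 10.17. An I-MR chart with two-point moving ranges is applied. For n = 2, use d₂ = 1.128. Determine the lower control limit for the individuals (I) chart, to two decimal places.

9.67

X̄ = (10.19 + 9.94 + 10.37 + 10.02 + 10.23 + 10.30 + 10.20 + 10.05 + 10.16 + 9.99 + 10.09 + 10.24 + 10.01 + 10.18 + 10.17) / 15 = 10.1427
Moving ranges: 0.25, 0.43, 0.35, 0.21, 0.07, 0.10, 0.15, 0.11, 0.17, 0.10, 0.15, 0.23, 0.17, 0.01; M̄R̄ = 2.5000 / 14 = 0.1786
LCL = X̄ − 3·M̄R̄/d₂ = 10.1427 − 3 × 0.1786 / 1.128 = 9.6677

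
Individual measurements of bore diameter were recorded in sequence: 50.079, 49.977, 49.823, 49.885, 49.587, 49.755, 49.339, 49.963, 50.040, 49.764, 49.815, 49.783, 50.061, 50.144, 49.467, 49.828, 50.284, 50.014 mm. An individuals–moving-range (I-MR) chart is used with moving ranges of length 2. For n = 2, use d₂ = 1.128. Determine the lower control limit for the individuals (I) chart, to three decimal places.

49.181

X̄ = (50.079 + 49.977 + 49.823 + 49.885 + 49.587 + 49.755 + 49.339 + 49.963 + 50.040 + 49.764 + 49.815 + 49.783 + 50.061 + 50.144 + 49.467 + 49.828 + 50.284 + 50.014) / 18 = 49.8671
Moving ranges: 0.102, 0.154, 0.062, 0.298, 0.168, 0.416, 0.624, 0.077, 0.276, 0.051, 0.032, 0.278, 0.083, 0.677, 0.361, 0.456, 0.270; M̄R̄ = 4.3850 / 17 = 0.2579
LCL = X̄ − 3·M̄R̄/d₂ = 49.8671 − 3 × 0.2579 / 1.128 = 49.1811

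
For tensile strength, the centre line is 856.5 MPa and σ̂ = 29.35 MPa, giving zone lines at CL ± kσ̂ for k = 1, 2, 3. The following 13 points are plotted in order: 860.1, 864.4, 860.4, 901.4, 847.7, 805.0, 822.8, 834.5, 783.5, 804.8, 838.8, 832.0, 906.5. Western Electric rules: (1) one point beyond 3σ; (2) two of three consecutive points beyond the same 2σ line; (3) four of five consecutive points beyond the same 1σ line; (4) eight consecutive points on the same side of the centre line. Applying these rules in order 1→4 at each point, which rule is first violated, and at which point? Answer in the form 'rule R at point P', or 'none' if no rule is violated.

Zone of each point (C = within 1σ̂, B = 1σ̂–2σ̂, A = 2σ̂–3σ̂, * = beyond 3σ̂; sign = side of CL): 1:+C, 2:+C, 3:+C, 4:+B, 5:-C, 6:-B, 7:-B, 8:-C, 9:-A, 10:-B, 11:-C, 12:-C, 13:+B
Rule 3 (four of five consecutive points beyond the same 1σ limit) is satisfied at point 10.

rule 3 at point 10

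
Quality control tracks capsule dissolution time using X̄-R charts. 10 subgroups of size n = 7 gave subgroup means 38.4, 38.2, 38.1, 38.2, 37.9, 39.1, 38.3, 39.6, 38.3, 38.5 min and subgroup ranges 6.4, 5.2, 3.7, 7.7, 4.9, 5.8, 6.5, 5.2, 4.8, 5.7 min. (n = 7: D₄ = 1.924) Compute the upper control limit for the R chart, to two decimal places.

10.76

R̄ = (6.4 + 5.2 + 3.7 + 7.7 + 4.9 + 5.8 + 6.5 + 5.2 + 4.8 + 5.7) / 10 = 55.9000 / 10 = 5.5900
UCL_R = D₄·R̄ = 1.924 × 5.5900 = 10.7552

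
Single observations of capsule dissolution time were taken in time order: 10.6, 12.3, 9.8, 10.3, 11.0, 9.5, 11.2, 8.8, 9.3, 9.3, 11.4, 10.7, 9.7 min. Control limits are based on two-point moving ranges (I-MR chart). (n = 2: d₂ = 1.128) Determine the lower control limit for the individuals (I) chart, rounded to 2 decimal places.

6.91

X̄ = (10.6 + 12.3 + 9.8 + 10.3 + 11.0 + 9.5 + 11.2 + 8.8 + 9.3 + 9.3 + 11.4 + 10.7 + 9.7) / 13 = 10.3000
Moving ranges: 1.7, 2.5, 0.5, 0.7, 1.5, 1.7, 2.4, 0.5, 0.0, 2.1, 0.7, 1.0; M̄R̄ = 15.3000 / 12 = 1.2750
LCL = X̄ − 3·M̄R̄/d₂ = 10.3000 − 3 × 1.2750 / 1.128 = 6.9090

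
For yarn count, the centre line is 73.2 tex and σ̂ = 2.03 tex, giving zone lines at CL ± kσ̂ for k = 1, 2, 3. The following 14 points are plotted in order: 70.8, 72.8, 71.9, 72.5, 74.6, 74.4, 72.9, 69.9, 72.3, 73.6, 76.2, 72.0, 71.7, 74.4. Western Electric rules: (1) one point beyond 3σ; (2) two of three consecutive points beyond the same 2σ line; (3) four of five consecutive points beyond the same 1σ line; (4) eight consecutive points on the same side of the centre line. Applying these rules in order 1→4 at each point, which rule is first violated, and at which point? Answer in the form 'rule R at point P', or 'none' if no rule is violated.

none

Zone of each point (C = within 1σ̂, B = 1σ̂–2σ̂, A = 2σ̂–3σ̂, * = beyond 3σ̂; sign = side of CL): 1:-B, 2:-C, 3:-C, 4:-C, 5:+C, 6:+C, 7:-C, 8:-B, 9:-C, 10:+C, 11:+B, 12:-C, 13:-C, 14:+C
No rule fires across all 14 points.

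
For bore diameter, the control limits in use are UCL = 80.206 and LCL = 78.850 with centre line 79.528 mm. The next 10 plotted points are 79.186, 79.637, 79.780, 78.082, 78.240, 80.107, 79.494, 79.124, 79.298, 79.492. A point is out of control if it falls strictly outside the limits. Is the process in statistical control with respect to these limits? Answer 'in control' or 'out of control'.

Compare each point to [78.850, 80.206]: sample 4 = 78.082 < LCL; sample 5 = 78.240 < LCL.

out of control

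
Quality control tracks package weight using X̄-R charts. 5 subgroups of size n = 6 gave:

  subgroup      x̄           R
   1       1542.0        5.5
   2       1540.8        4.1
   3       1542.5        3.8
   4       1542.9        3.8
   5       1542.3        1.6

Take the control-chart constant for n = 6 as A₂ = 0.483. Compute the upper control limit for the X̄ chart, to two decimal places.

1543.92

X̄̄ = (1542.0 + 1540.8 + 1542.5 + 1542.9 + 1542.3) / 5 = 7710.5000 / 5 = 1542.1000
R̄ = (5.5 + 4.1 + 3.8 + 3.8 + 1.6) / 5 = 18.8000 / 5 = 3.7600
UCL = X̄̄ + A₂·R̄ = 1542.1000 + 0.483 × 3.7600 = 1543.9161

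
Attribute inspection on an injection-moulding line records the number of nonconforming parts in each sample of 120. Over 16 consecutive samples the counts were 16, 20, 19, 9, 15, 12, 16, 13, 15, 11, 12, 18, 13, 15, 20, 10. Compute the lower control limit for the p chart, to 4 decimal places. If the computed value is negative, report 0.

0.0323

p̄ = Σdᵢ / (k·n) = 234 / (16 × 120) = 0.12187
LCL = p̄ − 3·√(p̄(1−p̄)/n) = 0.12187 − 3 × 0.02986 = 0.03228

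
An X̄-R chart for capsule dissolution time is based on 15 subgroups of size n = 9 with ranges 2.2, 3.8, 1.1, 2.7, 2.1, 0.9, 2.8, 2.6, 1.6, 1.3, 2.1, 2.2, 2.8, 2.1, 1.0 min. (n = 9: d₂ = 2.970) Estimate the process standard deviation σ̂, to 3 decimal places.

0.703

R̄ = (2.2 + 3.8 + 1.1 + 2.7 + 2.1 + 0.9 + 2.8 + 2.6 + 1.6 + 1.3 + 2.1 + 2.2 + 2.8 + 2.1 + 1.0) / 15 = 2.0867
σ̂ = R̄ / d₂ = 2.0867 / 2.970 = 0.7026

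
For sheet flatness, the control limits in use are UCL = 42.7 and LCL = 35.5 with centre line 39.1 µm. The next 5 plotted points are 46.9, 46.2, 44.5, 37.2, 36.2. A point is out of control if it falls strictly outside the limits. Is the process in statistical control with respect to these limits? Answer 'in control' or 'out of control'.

Compare each point to [35.5, 42.7]: sample 1 = 46.9 > UCL; sample 2 = 46.2 > UCL; sample 3 = 44.5 > UCL.

out of control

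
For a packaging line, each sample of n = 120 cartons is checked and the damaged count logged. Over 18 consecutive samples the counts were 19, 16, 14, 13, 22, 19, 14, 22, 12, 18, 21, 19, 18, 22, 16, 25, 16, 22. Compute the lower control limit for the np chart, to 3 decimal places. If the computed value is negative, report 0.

p̄ = Σdᵢ / (k·n) = 328 / (18 × 120) = 0.15185
LCL = np̄ − 3·√(np̄(1−p̄)) = 18.2222 − 3 × 3.9313 = 6.4283

6.428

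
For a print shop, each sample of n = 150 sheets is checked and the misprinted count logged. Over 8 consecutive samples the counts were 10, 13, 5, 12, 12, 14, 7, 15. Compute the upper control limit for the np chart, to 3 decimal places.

20.578

p̄ = Σdᵢ / (k·n) = 88 / (8 × 150) = 0.07333
UCL = np̄ + 3·√(np̄(1−p̄)) = 11.0000 + 3 × √(11.0000×0.92667) = 11.0000 + 3 × 3.1927 = 20.5781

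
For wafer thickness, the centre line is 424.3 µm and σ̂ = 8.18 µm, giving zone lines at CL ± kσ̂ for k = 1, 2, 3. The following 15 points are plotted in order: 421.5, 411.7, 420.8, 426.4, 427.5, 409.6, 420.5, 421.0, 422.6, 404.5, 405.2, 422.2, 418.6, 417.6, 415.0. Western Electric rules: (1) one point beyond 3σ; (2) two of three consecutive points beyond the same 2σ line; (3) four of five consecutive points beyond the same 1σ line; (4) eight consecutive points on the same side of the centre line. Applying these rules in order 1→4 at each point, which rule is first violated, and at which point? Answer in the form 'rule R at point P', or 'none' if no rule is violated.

Zone of each point (C = within 1σ̂, B = 1σ̂–2σ̂, A = 2σ̂–3σ̂, * = beyond 3σ̂; sign = side of CL): 1:-C, 2:-B, 3:-C, 4:+C, 5:+C, 6:-B, 7:-C, 8:-C, 9:-C, 10:-A, 11:-A, 12:-C, 13:-C, 14:-C, 15:-B
Rule 2 (two of three consecutive points beyond the same 2σ limit) is satisfied at point 11.

rule 2 at point 11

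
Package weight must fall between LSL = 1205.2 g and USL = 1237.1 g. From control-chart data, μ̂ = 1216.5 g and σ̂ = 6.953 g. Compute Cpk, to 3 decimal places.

0.542

Cpu = (USL − μ̂) / (3σ̂) = (1237.1 − 1216.5) / (3 × 6.953) = 0.9876; Cpl = (μ̂ − LSL) / (3σ̂) = (1216.5 − 1205.2) / (3 × 6.953) = 0.5417; Cpk = min(Cpu, Cpl) = 0.5417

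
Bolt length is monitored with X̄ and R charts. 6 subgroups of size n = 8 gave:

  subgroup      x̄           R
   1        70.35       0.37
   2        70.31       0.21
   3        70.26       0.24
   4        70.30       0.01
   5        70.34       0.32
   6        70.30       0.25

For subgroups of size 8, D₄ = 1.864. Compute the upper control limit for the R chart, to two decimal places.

R̄ = (0.37 + 0.21 + 0.24 + 0.01 + 0.32 + 0.25) / 6 = 1.4000 / 6 = 0.2333
UCL_R = D₄·R̄ = 1.864 × 0.2333 = 0.4349

0.43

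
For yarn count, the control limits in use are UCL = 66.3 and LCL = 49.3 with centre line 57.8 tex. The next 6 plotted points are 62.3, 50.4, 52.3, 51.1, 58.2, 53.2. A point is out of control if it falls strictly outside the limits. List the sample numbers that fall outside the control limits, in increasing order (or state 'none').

All 6 points lie within [49.3, 66.3].

none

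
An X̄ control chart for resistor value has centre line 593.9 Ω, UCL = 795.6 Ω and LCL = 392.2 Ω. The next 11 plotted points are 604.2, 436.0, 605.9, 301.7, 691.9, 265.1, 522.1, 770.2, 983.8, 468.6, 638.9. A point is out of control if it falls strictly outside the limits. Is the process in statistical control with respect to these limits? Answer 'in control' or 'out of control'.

out of control

Compare each point to [392.2, 795.6]: sample 4 = 301.7 < LCL; sample 6 = 265.1 < LCL; sample 9 = 983.8 > UCL.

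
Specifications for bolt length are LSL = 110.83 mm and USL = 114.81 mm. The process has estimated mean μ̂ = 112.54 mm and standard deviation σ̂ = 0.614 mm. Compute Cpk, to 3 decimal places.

Cpu = (USL − μ̂) / (3σ̂) = (114.81 − 112.54) / (3 × 0.614) = 1.2324; Cpl = (μ̂ − LSL) / (3σ̂) = (112.54 − 110.83) / (3 × 0.614) = 0.9283; Cpk = min(Cpu, Cpl) = 0.9283

0.928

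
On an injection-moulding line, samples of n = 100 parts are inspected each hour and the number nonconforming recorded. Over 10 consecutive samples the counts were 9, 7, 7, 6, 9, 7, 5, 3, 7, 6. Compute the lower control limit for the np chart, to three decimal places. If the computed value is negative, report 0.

0.000

p̄ = Σdᵢ / (k·n) = 66 / (10 × 100) = 0.06600
LCL = np̄ − 3·√(np̄(1−p̄)) = 6.6000 − 3 × 2.4828 = -0.8485 → 0 (negative, so LCL = 0)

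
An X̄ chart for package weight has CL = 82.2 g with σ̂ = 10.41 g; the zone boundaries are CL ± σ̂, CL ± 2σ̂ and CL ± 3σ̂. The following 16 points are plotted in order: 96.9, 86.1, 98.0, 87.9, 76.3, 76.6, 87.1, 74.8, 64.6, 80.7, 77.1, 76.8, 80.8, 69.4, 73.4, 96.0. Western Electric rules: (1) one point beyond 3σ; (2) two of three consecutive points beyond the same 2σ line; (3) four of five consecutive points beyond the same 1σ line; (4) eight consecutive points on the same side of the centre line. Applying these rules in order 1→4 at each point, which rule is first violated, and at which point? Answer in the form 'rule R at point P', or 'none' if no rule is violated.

rule 4 at point 15

Zone of each point (C = within 1σ̂, B = 1σ̂–2σ̂, A = 2σ̂–3σ̂, * = beyond 3σ̂; sign = side of CL): 1:+B, 2:+C, 3:+B, 4:+C, 5:-C, 6:-C, 7:+C, 8:-C, 9:-B, 10:-C, 11:-C, 12:-C, 13:-C, 14:-B, 15:-C, 16:+B
Rule 4 (eight consecutive points on the same side of the centre line) is satisfied at point 15.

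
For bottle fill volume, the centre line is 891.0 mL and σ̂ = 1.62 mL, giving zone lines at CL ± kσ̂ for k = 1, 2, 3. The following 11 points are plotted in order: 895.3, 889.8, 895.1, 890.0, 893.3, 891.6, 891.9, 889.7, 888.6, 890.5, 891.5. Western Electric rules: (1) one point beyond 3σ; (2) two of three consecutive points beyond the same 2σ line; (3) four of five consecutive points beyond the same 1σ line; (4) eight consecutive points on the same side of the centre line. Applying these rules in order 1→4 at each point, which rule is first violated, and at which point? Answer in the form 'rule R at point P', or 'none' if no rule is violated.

Zone of each point (C = within 1σ̂, B = 1σ̂–2σ̂, A = 2σ̂–3σ̂, * = beyond 3σ̂; sign = side of CL): 1:+A, 2:-C, 3:+A, 4:-C, 5:+B, 6:+C, 7:+C, 8:-C, 9:-B, 10:-C, 11:+C
Rule 2 (two of three consecutive points beyond the same 2σ limit) is satisfied at point 3.

rule 2 at point 3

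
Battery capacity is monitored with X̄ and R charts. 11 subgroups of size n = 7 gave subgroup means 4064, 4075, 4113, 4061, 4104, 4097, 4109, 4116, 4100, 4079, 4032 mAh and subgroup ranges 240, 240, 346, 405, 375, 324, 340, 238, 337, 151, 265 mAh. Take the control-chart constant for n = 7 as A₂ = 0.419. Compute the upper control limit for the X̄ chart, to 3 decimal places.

X̄̄ = (4064 + 4075 + 4113 + 4061 + 4104 + 4097 + 4109 + 4116 + 4100 + 4079 + 4032) / 11 = 44950.0000 / 11 = 4086.3636
R̄ = (240 + 240 + 346 + 405 + 375 + 324 + 340 + 238 + 337 + 151 + 265) / 11 = 3261.0000 / 11 = 296.4545
UCL = X̄̄ + A₂·R̄ = 4086.3636 + 0.419 × 296.4545 = 4210.5781

4210.578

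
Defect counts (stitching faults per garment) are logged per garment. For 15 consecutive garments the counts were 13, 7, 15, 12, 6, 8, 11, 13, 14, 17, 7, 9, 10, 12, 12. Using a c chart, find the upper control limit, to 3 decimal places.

21.047

c̄ = (13 + 7 + 15 + 12 + 6 + 8 + 11 + 13 + 14 + 17 + 7 + 9 + 10 + 12 + 12) / 15 = 166 / 15 = 11.0667
UCL = c̄ + 3√c̄ = 11.0667 + 3 × √11.0667 = 11.0667 + 3 × 3.3267 = 21.0466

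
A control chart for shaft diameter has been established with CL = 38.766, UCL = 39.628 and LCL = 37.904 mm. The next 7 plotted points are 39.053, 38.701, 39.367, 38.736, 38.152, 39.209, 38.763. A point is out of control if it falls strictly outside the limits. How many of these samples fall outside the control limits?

All 7 points lie within [37.904, 39.628].

0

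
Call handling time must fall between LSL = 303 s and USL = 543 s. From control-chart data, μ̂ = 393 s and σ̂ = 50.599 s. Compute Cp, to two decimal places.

Cp = (USL − LSL) / (6σ̂) = (543 − 303) / (6 × 50.599) = 240.0000 / 303.5940 = 0.7905

0.79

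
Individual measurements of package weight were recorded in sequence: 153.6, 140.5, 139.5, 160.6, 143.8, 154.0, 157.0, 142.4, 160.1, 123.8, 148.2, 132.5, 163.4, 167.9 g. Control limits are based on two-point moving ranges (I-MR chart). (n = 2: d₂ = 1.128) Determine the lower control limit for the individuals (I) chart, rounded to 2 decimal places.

X̄ = (153.6 + 140.5 + 139.5 + 160.6 + 143.8 + 154.0 + 157.0 + 142.4 + 160.1 + 123.8 + 148.2 + 132.5 + 163.4 + 167.9) / 14 = 149.0929
Moving ranges: 13.1, 1.0, 21.1, 16.8, 10.2, 3.0, 14.6, 17.7, 36.3, 24.4, 15.7, 30.9, 4.5; M̄R̄ = 209.3000 / 13 = 16.1000
LCL = X̄ − 3·M̄R̄/d₂ = 149.0929 − 3 × 16.1000 / 1.128 = 106.2737

106.27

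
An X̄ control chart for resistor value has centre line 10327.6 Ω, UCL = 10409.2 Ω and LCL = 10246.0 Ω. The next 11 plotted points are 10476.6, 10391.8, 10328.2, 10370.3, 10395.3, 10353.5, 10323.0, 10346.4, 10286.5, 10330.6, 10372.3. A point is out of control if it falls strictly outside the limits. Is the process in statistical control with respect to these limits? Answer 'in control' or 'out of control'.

Compare each point to [10246.0, 10409.2]: sample 1 = 10476.6 > UCL.

out of control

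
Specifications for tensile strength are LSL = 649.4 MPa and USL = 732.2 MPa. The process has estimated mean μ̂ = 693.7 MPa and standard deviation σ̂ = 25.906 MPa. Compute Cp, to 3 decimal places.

0.533

Cp = (USL − LSL) / (6σ̂) = (732.2 − 649.4) / (6 × 25.906) = 82.8000 / 155.4360 = 0.5327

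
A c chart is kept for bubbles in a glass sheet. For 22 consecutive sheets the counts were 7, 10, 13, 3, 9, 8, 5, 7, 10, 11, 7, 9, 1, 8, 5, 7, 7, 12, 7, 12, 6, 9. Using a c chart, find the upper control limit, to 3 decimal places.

c̄ = (7 + 10 + 13 + 3 + 9 + 8 + 5 + 7 + 10 + 11 + 7 + 9 + 1 + 8 + 5 + 7 + 7 + 12 + 7 + 12 + 6 + 9) / 22 = 173 / 22 = 7.8636
UCL = c̄ + 3√c̄ = 7.8636 + 3 × √7.8636 = 7.8636 + 3 × 2.8042 = 16.2763

16.276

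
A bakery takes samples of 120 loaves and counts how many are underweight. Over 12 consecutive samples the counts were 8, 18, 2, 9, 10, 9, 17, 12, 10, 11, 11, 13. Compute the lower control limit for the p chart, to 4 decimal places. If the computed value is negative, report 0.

p̄ = Σdᵢ / (k·n) = 130 / (12 × 120) = 0.09028
LCL = p̄ − 3·√(p̄(1−p̄)/n) = 0.09028 − 3 × 0.02616 = 0.01179

0.0118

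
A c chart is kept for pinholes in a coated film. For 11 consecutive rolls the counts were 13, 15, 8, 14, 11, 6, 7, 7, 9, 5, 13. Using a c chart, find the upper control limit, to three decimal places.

c̄ = (13 + 15 + 8 + 14 + 11 + 6 + 7 + 7 + 9 + 5 + 13) / 11 = 108 / 11 = 9.8182
UCL = c̄ + 3√c̄ = 9.8182 + 3 × √9.8182 = 9.8182 + 3 × 3.1334 = 19.2184

19.218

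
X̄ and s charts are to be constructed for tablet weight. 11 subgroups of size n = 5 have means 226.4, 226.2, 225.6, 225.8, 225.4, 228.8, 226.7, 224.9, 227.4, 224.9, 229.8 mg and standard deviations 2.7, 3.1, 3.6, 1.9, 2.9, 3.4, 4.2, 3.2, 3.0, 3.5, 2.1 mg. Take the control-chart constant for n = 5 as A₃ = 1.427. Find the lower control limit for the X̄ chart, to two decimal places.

222.18

X̄̄ = (226.4 + 226.2 + 225.6 + 225.8 + 225.4 + 228.8 + 226.7 + 224.9 + 227.4 + 224.9 + 229.8) / 11 = 226.5364
s̄ = (2.7 + 3.1 + 3.6 + 1.9 + 2.9 + 3.4 + 4.2 + 3.2 + 3.0 + 3.5 + 2.1) / 11 = 3.0545
LCL = X̄̄ − A₃·s̄ = 226.5364 − 1.427 × 3.0545 = 222.1775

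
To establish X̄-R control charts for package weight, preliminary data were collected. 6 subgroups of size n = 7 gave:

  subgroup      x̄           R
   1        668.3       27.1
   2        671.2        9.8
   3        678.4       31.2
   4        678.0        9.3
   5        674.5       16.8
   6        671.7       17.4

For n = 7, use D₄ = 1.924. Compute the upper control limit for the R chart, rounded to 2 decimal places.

35.79

R̄ = (27.1 + 9.8 + 31.2 + 9.3 + 16.8 + 17.4) / 6 = 111.6000 / 6 = 18.6000
UCL_R = D₄·R̄ = 1.924 × 18.6000 = 35.7864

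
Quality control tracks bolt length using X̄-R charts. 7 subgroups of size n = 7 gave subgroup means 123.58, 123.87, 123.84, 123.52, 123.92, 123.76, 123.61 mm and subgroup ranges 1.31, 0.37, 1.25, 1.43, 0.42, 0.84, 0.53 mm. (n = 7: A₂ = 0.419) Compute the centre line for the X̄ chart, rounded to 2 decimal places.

123.73

X̄̄ = (123.58 + 123.87 + 123.84 + 123.52 + 123.92 + 123.76 + 123.61) / 7 = 866.1000 / 7 = 123.7286
CL = X̄̄ = 123.7286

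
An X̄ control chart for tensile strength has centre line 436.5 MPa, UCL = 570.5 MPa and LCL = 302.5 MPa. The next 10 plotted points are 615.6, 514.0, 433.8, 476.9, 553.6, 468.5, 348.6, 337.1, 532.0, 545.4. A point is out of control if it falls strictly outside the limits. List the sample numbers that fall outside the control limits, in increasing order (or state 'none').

1

Compare each point to [302.5, 570.5]: sample 1 = 615.6 > UCL.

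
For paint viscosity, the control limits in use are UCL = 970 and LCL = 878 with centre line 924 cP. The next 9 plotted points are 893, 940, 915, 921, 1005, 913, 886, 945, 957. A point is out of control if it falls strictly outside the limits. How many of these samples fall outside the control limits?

Compare each point to [878, 970]: sample 5 = 1005 > UCL.

1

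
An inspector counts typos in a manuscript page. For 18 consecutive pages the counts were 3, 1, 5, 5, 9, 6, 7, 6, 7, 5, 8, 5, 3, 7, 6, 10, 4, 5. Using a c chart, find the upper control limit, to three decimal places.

c̄ = (3 + 1 + 5 + 5 + 9 + 6 + 7 + 6 + 7 + 5 + 8 + 5 + 3 + 7 + 6 + 10 + 4 + 5) / 18 = 102 / 18 = 5.6667
UCL = c̄ + 3√c̄ = 5.6667 + 3 × √5.6667 = 5.6667 + 3 × 2.3805 = 12.8081

12.808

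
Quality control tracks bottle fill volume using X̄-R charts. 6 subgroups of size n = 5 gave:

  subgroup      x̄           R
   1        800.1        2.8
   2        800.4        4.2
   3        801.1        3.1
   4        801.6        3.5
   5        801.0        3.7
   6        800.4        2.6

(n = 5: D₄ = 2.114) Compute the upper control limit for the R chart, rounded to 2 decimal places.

7.01

R̄ = (2.8 + 4.2 + 3.1 + 3.5 + 3.7 + 2.6) / 6 = 19.9000 / 6 = 3.3167
UCL_R = D₄·R̄ = 2.114 × 3.3167 = 7.0114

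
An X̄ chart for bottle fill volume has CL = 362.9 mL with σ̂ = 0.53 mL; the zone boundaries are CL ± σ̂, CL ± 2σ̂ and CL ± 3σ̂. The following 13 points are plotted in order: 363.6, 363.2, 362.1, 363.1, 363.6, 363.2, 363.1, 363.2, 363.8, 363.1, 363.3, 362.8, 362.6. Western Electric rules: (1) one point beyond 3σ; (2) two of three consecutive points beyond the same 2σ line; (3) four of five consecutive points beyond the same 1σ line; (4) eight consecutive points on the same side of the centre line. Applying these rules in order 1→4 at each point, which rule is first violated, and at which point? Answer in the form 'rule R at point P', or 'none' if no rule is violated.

Zone of each point (C = within 1σ̂, B = 1σ̂–2σ̂, A = 2σ̂–3σ̂, * = beyond 3σ̂; sign = side of CL): 1:+B, 2:+C, 3:-B, 4:+C, 5:+B, 6:+C, 7:+C, 8:+C, 9:+B, 10:+C, 11:+C, 12:-C, 13:-C
Rule 4 (eight consecutive points on the same side of the centre line) is satisfied at point 11.

rule 4 at point 11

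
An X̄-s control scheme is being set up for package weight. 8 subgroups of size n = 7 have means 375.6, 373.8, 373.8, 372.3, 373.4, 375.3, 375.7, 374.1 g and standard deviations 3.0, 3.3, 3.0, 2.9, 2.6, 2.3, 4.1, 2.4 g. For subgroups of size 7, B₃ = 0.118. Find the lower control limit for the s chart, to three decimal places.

0.348

s̄ = (3.0 + 3.3 + 3.0 + 2.9 + 2.6 + 2.3 + 4.1 + 2.4) / 8 = 2.9500
LCL_s = B₃·s̄ = 0.118 × 2.9500 = 0.3481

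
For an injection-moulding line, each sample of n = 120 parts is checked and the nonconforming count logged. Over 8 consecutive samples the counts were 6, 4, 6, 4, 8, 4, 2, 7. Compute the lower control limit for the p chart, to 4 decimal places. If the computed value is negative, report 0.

0.0000

p̄ = Σdᵢ / (k·n) = 41 / (8 × 120) = 0.04271
LCL = p̄ − 3·√(p̄(1−p̄)/n) = 0.04271 − 3 × 0.01846 = -0.01267 → 0 (negative, so LCL = 0)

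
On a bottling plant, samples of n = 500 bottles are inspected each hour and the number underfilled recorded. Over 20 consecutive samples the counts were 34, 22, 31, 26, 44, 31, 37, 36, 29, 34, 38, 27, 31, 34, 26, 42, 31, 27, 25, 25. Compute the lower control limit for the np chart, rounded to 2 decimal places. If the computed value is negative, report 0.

p̄ = Σdᵢ / (k·n) = 630 / (20 × 500) = 0.06300
LCL = np̄ − 3·√(np̄(1−p̄)) = 31.5000 − 3 × 5.4328 = 15.2015

15.20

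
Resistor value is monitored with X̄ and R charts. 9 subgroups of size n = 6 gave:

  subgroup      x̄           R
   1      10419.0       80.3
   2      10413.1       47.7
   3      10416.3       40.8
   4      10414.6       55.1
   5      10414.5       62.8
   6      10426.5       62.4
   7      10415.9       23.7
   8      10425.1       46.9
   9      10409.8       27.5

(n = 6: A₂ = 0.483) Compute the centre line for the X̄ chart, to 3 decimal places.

X̄̄ = (10419.0 + 10413.1 + 10416.3 + 10414.6 + 10414.5 + 10426.5 + 10415.9 + 10425.1 + 10409.8) / 9 = 93754.8000 / 9 = 10417.2000
CL = X̄̄ = 10417.2000

10417.200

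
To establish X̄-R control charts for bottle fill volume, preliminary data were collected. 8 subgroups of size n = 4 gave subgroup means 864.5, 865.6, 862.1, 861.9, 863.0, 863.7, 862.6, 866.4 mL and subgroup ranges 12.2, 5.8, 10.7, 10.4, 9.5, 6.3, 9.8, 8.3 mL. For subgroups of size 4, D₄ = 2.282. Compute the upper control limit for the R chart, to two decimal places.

R̄ = (12.2 + 5.8 + 10.7 + 10.4 + 9.5 + 6.3 + 9.8 + 8.3) / 8 = 73.0000 / 8 = 9.1250
UCL_R = D₄·R̄ = 2.282 × 9.1250 = 20.8233

20.82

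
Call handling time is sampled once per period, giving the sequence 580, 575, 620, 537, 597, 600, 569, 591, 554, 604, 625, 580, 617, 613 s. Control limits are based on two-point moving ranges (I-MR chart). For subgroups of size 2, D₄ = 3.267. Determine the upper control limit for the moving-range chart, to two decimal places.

111.33

Moving ranges: 5, 45, 83, 60, 3, 31, 22, 37, 50, 21, 45, 37, 4; M̄R̄ = 443.0000 / 13 = 34.0769
UCL_MR = D₄·M̄R̄ = 3.267 × 34.0769 = 111.3293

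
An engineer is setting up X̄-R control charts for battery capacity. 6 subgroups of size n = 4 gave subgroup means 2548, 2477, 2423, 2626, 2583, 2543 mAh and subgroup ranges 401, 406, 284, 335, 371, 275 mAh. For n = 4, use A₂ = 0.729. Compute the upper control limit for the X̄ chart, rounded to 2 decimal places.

2785.08

X̄̄ = (2548 + 2477 + 2423 + 2626 + 2583 + 2543) / 6 = 15200.0000 / 6 = 2533.3333
R̄ = (401 + 406 + 284 + 335 + 371 + 275) / 6 = 2072.0000 / 6 = 345.3333
UCL = X̄̄ + A₂·R̄ = 2533.3333 + 0.729 × 345.3333 = 2785.0813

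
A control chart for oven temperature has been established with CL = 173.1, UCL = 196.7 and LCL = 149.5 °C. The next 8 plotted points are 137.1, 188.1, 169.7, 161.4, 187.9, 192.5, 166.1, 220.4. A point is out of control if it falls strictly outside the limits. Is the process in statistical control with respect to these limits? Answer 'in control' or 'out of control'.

Compare each point to [149.5, 196.7]: sample 1 = 137.1 < LCL; sample 8 = 220.4 > UCL.

out of control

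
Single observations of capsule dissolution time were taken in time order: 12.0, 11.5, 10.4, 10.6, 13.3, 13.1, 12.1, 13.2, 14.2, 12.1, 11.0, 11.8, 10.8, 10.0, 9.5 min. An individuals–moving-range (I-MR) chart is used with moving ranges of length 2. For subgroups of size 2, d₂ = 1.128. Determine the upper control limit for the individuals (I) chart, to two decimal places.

X̄ = (12.0 + 11.5 + 10.4 + 10.6 + 13.3 + 13.1 + 12.1 + 13.2 + 14.2 + 12.1 + 11.0 + 11.8 + 10.8 + 10.0 + 9.5) / 15 = 11.7067
Moving ranges: 0.5, 1.1, 0.2, 2.7, 0.2, 1.0, 1.1, 1.0, 2.1, 1.1, 0.8, 1.0, 0.8, 0.5; M̄R̄ = 14.1000 / 14 = 1.0071
UCL = X̄ + 3·M̄R̄/d₂ = 11.7067 + 3 × 1.0071 / 1.128 = 14.3852

14.39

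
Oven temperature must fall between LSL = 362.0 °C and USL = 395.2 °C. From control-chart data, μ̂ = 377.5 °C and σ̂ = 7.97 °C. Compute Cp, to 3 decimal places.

Cp = (USL − LSL) / (6σ̂) = (395.2 − 362.0) / (6 × 7.97) = 33.2000 / 47.8200 = 0.6943

0.694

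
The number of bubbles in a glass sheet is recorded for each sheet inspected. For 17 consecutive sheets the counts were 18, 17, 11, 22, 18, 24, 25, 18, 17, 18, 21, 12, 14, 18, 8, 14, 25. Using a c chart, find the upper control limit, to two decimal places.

c̄ = (18 + 17 + 11 + 22 + 18 + 24 + 25 + 18 + 17 + 18 + 21 + 12 + 14 + 18 + 8 + 14 + 25) / 17 = 300 / 17 = 17.6471
UCL = c̄ + 3√c̄ = 17.6471 + 3 × √17.6471 = 17.6471 + 3 × 4.2008 = 30.2496

30.25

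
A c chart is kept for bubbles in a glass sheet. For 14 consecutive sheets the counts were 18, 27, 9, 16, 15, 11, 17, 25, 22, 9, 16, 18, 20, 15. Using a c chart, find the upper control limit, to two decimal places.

29.37

c̄ = (18 + 27 + 9 + 16 + 15 + 11 + 17 + 25 + 22 + 9 + 16 + 18 + 20 + 15) / 14 = 238 / 14 = 17.0000
UCL = c̄ + 3√c̄ = 17.0000 + 3 × √17.0000 = 17.0000 + 3 × 4.1231 = 29.3693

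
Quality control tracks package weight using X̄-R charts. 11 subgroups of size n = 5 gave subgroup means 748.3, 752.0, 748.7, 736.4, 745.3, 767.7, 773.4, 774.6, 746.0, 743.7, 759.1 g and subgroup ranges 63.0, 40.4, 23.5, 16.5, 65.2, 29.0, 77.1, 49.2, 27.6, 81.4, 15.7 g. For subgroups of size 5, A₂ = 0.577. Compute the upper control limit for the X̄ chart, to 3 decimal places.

X̄̄ = (748.3 + 752.0 + 748.7 + 736.4 + 745.3 + 767.7 + 773.4 + 774.6 + 746.0 + 743.7 + 759.1) / 11 = 8295.2000 / 11 = 754.1091
R̄ = (63.0 + 40.4 + 23.5 + 16.5 + 65.2 + 29.0 + 77.1 + 49.2 + 27.6 + 81.4 + 15.7) / 11 = 488.6000 / 11 = 44.4182
UCL = X̄̄ + A₂·R̄ = 754.1091 + 0.577 × 44.4182 = 779.7384

779.738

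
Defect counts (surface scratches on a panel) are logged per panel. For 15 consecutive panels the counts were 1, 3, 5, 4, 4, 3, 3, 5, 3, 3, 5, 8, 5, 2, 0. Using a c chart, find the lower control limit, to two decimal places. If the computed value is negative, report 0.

0.00

c̄ = (1 + 3 + 5 + 4 + 4 + 3 + 3 + 5 + 3 + 3 + 5 + 8 + 5 + 2 + 0) / 15 = 54 / 15 = 3.6000
LCL = c̄ − 3√c̄ = 3.6000 − 3 × 1.8974 = -2.0921 → 0 (cannot be negative)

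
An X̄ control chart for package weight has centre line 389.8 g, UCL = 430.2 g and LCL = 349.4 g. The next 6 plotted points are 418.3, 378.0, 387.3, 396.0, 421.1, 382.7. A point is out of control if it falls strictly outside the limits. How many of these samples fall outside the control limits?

0

All 6 points lie within [349.4, 430.2].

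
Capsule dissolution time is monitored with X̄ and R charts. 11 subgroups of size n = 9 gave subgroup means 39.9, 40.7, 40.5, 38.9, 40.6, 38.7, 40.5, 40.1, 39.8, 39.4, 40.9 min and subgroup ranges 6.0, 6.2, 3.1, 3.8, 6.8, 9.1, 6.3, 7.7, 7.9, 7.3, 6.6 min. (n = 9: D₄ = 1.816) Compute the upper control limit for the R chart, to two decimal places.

R̄ = (6.0 + 6.2 + 3.1 + 3.8 + 6.8 + 9.1 + 6.3 + 7.7 + 7.9 + 7.3 + 6.6) / 11 = 70.8000 / 11 = 6.4364
UCL_R = D₄·R̄ = 1.816 × 6.4364 = 11.6884

11.69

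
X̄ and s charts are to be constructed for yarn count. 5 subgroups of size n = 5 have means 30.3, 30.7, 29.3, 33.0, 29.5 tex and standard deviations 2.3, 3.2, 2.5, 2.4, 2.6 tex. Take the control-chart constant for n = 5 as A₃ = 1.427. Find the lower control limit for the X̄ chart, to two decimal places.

X̄̄ = (30.3 + 30.7 + 29.3 + 33.0 + 29.5) / 5 = 30.5600
s̄ = (2.3 + 3.2 + 2.5 + 2.4 + 2.6) / 5 = 2.6000
LCL = X̄̄ − A₃·s̄ = 30.5600 − 1.427 × 2.6000 = 26.8498

26.85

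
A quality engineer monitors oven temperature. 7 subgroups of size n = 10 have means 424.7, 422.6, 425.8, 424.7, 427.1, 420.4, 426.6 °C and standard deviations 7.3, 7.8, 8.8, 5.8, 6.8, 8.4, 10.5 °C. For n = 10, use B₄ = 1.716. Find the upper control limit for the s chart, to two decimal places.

s̄ = (7.3 + 7.8 + 8.8 + 5.8 + 6.8 + 8.4 + 10.5) / 7 = 7.9143
UCL_s = B₄·s̄ = 1.716 × 7.9143 = 13.5809

13.58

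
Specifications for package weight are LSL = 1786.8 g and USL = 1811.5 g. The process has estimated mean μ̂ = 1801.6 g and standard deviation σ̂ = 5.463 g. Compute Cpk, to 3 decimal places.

Cpu = (USL − μ̂) / (3σ̂) = (1811.5 − 1801.6) / (3 × 5.463) = 0.6041; Cpl = (μ̂ − LSL) / (3σ̂) = (1801.6 − 1786.8) / (3 × 5.463) = 0.9030; Cpk = min(Cpu, Cpl) = 0.6041

0.604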